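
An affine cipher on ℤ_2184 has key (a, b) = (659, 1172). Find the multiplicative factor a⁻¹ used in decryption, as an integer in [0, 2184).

1667

Run Euclid on (2184, 659):
2184 = 3·659 + 207
659 = 3·207 + 38
207 = 5·38 + 17
38 = 2·17 + 4
17 = 4·4 + 1
4 = 4·1 + 0
The gcd is 1. Working backward:
1 = 17 − 4·4
1 = −4·38 + 9·17
1 = 9·207 − 49·38
1 = −49·659 + 156·207
1 = 156·2184 − 517·659
So 659·(-517) ≡ 1 (mod 2184), and -517 ≡ 1667 (mod 2184).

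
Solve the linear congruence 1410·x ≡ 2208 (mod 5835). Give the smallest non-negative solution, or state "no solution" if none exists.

no solution

gcd(1410, 5835):
5835 = 4*1410 + 195
1410 = 7*195 + 45
195 = 4*45 + 15
45 = 3*15 + 0
gcd = 15, but 15 ∤ 2208, so the congruence has no solution.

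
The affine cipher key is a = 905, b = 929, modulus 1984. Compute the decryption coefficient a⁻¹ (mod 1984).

57

Extended Euclidean algorithm:
1984 = 2×905 + 174
905 = 5×174 + 35
174 = 4×35 + 34
35 = 1×34 + 1
34 = 34×1 + 0
The gcd is 1. Working backward:
1 = 35 − 34
1 = −174 + 5·35
1 = 5·905 − 26·174
1 = −26·1984 + 57·905
So 905·57 ≡ 1 (mod 1984).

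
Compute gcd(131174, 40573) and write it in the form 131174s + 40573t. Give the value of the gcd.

1

Euclidean algorithm:
131174 = 3×40573 + 9455
40573 = 4×9455 + 2753
9455 = 3×2753 + 1196
2753 = 2×1196 + 361
1196 = 3×361 + 113
361 = 3×113 + 22
113 = 5×22 + 3
22 = 7×3 + 1
3 = 3×1 + 0
gcd(131174, 40573) = 1.
Express as a combination:
1 = 22 − 7·3
1 = −7·113 + 36·22
1 = 36·361 − 115·113
1 = −115·1196 + 381·361
1 = 381·2753 − 877·1196
1 = −877·9455 + 3012·2753
1 = 3012·40573 − 12925·9455
1 = −12925·131174 + 41787·40573
So 1 = (-12925)·131174 + (41787)·40573.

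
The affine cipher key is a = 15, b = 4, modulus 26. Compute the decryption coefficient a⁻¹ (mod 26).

7

Run Euclid on (26, 15):
26 = 1*15 + 11
15 = 1*11 + 4
11 = 2*4 + 3
4 = 1*3 + 1
3 = 3*1 + 0
gcd = 1, so the inverse exists. Back-substitute:
1 = 4 − 3
1 = −11 + 3·4
1 = 3·15 − 4·11
1 = −4·26 + 7·15
So 15·7 ≡ 1 (mod 26).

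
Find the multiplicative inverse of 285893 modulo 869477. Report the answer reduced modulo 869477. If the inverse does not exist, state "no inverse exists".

Extended Euclidean algorithm:
869477 = 3×285893 + 11798
285893 = 24×11798 + 2741
11798 = 4×2741 + 834
2741 = 3×834 + 239
834 = 3×239 + 117
239 = 2×117 + 5
117 = 23×5 + 2
5 = 2×2 + 1
2 = 2×1 + 0
The gcd is 1. Working backward:
1 = 5 − 2·2
1 = −2·117 + 47·5
1 = 47·239 − 96·117
1 = −96·834 + 335·239
1 = 335·2741 − 1101·834
1 = −1101·11798 + 4739·2741
1 = 4739·285893 − 114837·11798
1 = −114837·869477 + 349250·285893
So 285893·349250 ≡ 1 (mod 869477).

349250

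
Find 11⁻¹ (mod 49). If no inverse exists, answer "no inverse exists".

gcd(49, 11) by repeated division:
49 = 4*11 + 5
11 = 2*5 + 1
5 = 5*1 + 0
Since gcd(11, 49) = 1, back-substitute to write 1 as a combination:
1 = 11 − 2·5
1 = −2·49 + 9·11
So 11·9 ≡ 1 (mod 49).

9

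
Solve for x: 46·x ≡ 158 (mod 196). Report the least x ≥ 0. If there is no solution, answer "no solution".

29

First find gcd(46, 196):
196 = 4*46 + 12
46 = 3*12 + 10
12 = 1*10 + 2
10 = 5*2 + 0
gcd = 2 and 2 | 158, so solutions exist. Divide through by 2: 23x ≡ 79 (mod 98).
Now find 23⁻¹ mod 98:
98 = 4×23 + 6
23 = 3×6 + 5
6 = 1×5 + 1
5 = 5×1 + 0
Back-substitute:
1 = 6 − 5
1 = −23 + 4·6
1 = 4·98 − 17·23
So 23·(-17) ≡ 1 (mod 98), i.e. 23⁻¹ ≡ 81.
Then x ≡ 81·79 ≡ 29 (mod 98); the smallest non-negative solution is x = 29.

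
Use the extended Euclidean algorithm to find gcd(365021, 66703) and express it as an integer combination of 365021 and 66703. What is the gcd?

1

Apply Euclid's algorithm to 365021 and 66703:
365021 = 5·66703 + 31506
66703 = 2·31506 + 3691
31506 = 8·3691 + 1978
3691 = 1·1978 + 1713
1978 = 1·1713 + 265
1713 = 6·265 + 123
265 = 2·123 + 19
123 = 6·19 + 9
19 = 2·9 + 1
9 = 9·1 + 0
gcd(365021, 66703) = 1.
Express as a combination:
1 = 19 − 2·9
1 = −2·123 + 13·19
1 = 13·265 − 28·123
1 = −28·1713 + 181·265
1 = 181·1978 − 209·1713
1 = −209·3691 + 390·1978
1 = 390·31506 − 3329·3691
1 = −3329·66703 + 7048·31506
1 = 7048·365021 − 38569·66703
So 1 = (7048)·365021 + (-38569)·66703.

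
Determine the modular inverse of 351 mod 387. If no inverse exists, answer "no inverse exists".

Compute gcd(351, 387):
387 = 1×351 + 36
351 = 9×36 + 27
36 = 1×27 + 9
27 = 3×9 + 0
Since gcd = 9 > 1, 351 is not a unit mod 387.

no inverse exists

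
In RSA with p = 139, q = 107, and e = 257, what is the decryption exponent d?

2789

φ(n) = (p−1)(q−1) = 138·106 = 14628.
Need d with 257·d ≡ 1 (mod 14628). Apply the extended Euclidean algorithm:
14628 = 56·257 + 236
257 = 1·236 + 21
236 = 11·21 + 5
21 = 4·5 + 1
5 = 5·1 + 0
Back-substitute:
1 = 21 − 4·5
1 = −4·236 + 45·21
1 = 45·257 − 49·236
1 = −49·14628 + 2789·257
So 257·2789 ≡ 1 (mod 14628), hence d = 2789.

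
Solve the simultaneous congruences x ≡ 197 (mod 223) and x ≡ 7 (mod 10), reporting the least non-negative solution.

197

Write x = 197 + 223·k. Then 223·k ≡ 7 − 197 ≡ 0 (mod 10).
Need 223⁻¹ mod 10. Extended Euclid on (10, 3):
10 = 3·3 + 1
3 = 3·1 + 0
Back-substitute:
1 = 10 − 3·3
223⁻¹ ≡ 7 (mod 10), so k ≡ 7·0 ≡ 0 (mod 10).
x = 197 + 223·0 = 197.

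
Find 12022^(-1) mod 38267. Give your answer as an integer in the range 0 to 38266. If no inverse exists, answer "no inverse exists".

gcd(38267, 12022) by repeated division:
38267 = 3×12022 + 2201
12022 = 5×2201 + 1017
2201 = 2×1017 + 167
1017 = 6×167 + 15
167 = 11×15 + 2
15 = 7×2 + 1
2 = 2×1 + 0
gcd = 1, so the inverse exists. Back-substitute:
1 = 15 − 7·2
1 = −7·167 + 78·15
1 = 78·1017 − 475·167
1 = −475·2201 + 1028·1017
1 = 1028·12022 − 5615·2201
1 = −5615·38267 + 17873·12022
So 12022·17873 ≡ 1 (mod 38267).

17873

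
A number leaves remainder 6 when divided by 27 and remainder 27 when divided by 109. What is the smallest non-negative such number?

681

Write x = 6 + 27·k. Then 27·k ≡ 27 − 6 ≡ 21 (mod 109).
Need 27⁻¹ mod 109. Extended Euclid on (109, 27):
109 = 4×27 + 1
27 = 27×1 + 0
Back-substitute:
1 = 109 − 4·27
27⁻¹ ≡ 105 (mod 109), so k ≡ 105·21 ≡ 25 (mod 109).
x = 6 + 27·25 = 681.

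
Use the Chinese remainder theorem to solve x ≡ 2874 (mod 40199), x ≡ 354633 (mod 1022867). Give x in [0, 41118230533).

Write x = 2874 + 40199·k. Then 40199·k ≡ 354633 − 2874 ≡ 351759 (mod 1022867).
Need 40199⁻¹ mod 1022867. Extended Euclid on (1022867, 40199):
1022867 = 25×40199 + 17892
40199 = 2×17892 + 4415
17892 = 4×4415 + 232
4415 = 19×232 + 7
232 = 33×7 + 1
7 = 7×1 + 0
Back-substitute:
1 = 232 − 33·7
1 = −33·4415 + 628·232
1 = 628·17892 − 2545·4415
1 = −2545·40199 + 5718·17892
1 = 5718·1022867 − 145495·40199
40199⁻¹ ≡ 877372 (mod 1022867), so k ≡ 877372·351759 ≡ 997507 (mod 1022867).
x = 2874 + 40199·997507 = 40098786767.

40098786767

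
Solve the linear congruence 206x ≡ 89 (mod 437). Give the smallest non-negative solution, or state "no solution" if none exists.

325

First find gcd(206, 437):
437 = 2*206 + 25
206 = 8*25 + 6
25 = 4*6 + 1
6 = 6*1 + 0
gcd = 1, so a unique solution mod 437 exists.
Back-substitute for the Bézout coefficients:
1 = 25 − 4·6
1 = −4·206 + 33·25
1 = 33·437 − 70·206
So 206·(-70) ≡ 1 (mod 437), giving 206⁻¹ ≡ 367.
x ≡ 206⁻¹·89 ≡ 367·89 ≡ 325 (mod 437).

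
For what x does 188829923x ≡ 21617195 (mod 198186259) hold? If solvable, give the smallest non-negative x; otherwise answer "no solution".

50689990

First find gcd(188829923, 198186259):
198186259 = 1×188829923 + 9356336
188829923 = 20×9356336 + 1703203
9356336 = 5×1703203 + 840321
1703203 = 2×840321 + 22561
840321 = 37×22561 + 5564
22561 = 4×5564 + 305
5564 = 18×305 + 74
305 = 4×74 + 9
74 = 8×9 + 2
9 = 4×2 + 1
2 = 2×1 + 0
gcd = 1, so a unique solution mod 198186259 exists.
Back-substitute for the Bézout coefficients:
1 = 9 − 4·2
1 = −4·74 + 33·9
1 = 33·305 − 136·74
1 = −136·5564 + 2481·305
1 = 2481·22561 − 10060·5564
1 = −10060·840321 + 374701·22561
1 = 374701·1703203 − 759462·840321
1 = −759462·9356336 + 4172011·1703203
1 = 4172011·188829923 − 84199682·9356336
1 = −84199682·198186259 + 88371693·188829923
So 188829923·(88371693) ≡ 1 (mod 198186259), giving 188829923⁻¹ ≡ 88371693.
x ≡ 188829923⁻¹·21617195 ≡ 88371693·21617195 ≡ 50689990 (mod 198186259).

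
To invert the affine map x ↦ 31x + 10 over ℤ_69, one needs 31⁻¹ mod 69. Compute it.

Apply the Euclidean algorithm to 69 and 31:
69 = 2·31 + 7
31 = 4·7 + 3
7 = 2·3 + 1
3 = 3·1 + 0
The gcd is 1. Working backward:
1 = 7 − 2·3
1 = −2·31 + 9·7
1 = 9·69 − 20·31
Thus 31·(-20) ≡ 1 (mod 69); reducing, -20 mod 69 = 49.

49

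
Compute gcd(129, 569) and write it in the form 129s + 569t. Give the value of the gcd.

Apply Euclid's algorithm to 569 and 129:
569 = 4·129 + 53
129 = 2·53 + 23
53 = 2·23 + 7
23 = 3·7 + 2
7 = 3·2 + 1
2 = 2·1 + 0
gcd(129, 569) = 1.
Back-substituting:
1 = 7 − 3·2
1 = −3·23 + 10·7
1 = 10·53 − 23·23
1 = −23·129 + 56·53
1 = 56·569 − 247·129
So 1 = (56)·569 + (-247)·129.

1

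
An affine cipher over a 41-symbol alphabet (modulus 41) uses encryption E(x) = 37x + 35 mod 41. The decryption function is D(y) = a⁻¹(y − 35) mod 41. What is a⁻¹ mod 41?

gcd(41, 37) by repeated division:
41 = 1×37 + 4
37 = 9×4 + 1
4 = 4×1 + 0
The gcd is 1. Working backward:
1 = 37 − 9·4
1 = −9·41 + 10·37
So 37·10 ≡ 1 (mod 41).

10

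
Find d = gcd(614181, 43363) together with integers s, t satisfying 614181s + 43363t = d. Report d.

1

Apply Euclid's algorithm to 614181 and 43363:
614181 = 14×43363 + 7099
43363 = 6×7099 + 769
7099 = 9×769 + 178
769 = 4×178 + 57
178 = 3×57 + 7
57 = 8×7 + 1
7 = 7×1 + 0
gcd(614181, 43363) = 1.
Working backward:
1 = 57 − 8·7
1 = −8·178 + 25·57
1 = 25·769 − 108·178
1 = −108·7099 + 997·769
1 = 997·43363 − 6090·7099
1 = −6090·614181 + 86257·43363
So 1 = (-6090)·614181 + (86257)·43363.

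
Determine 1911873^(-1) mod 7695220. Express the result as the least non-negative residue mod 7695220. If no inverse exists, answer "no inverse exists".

Apply the Euclidean algorithm to 7695220 and 1911873:
7695220 = 4*1911873 + 47728
1911873 = 40*47728 + 2753
47728 = 17*2753 + 927
2753 = 2*927 + 899
927 = 1*899 + 28
899 = 32*28 + 3
28 = 9*3 + 1
3 = 3*1 + 0
Since gcd(1911873, 7695220) = 1, back-substitute to write 1 as a combination:
1 = 28 − 9·3
1 = −9·899 + 289·28
1 = 289·927 − 298·899
1 = −298·2753 + 885·927
1 = 885·47728 − 15343·2753
1 = −15343·1911873 + 614605·47728
1 = 614605·7695220 − 2473763·1911873
Thus 1911873·(-2473763) ≡ 1 (mod 7695220); reducing, -2473763 mod 7695220 = 5221457.

5221457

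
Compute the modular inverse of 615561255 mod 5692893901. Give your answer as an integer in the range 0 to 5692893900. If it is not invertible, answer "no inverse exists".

Extended Euclidean algorithm:
5692893901 = 9*615561255 + 152842606
615561255 = 4*152842606 + 4190831
152842606 = 36*4190831 + 1972690
4190831 = 2*1972690 + 245451
1972690 = 8*245451 + 9082
245451 = 27*9082 + 237
9082 = 38*237 + 76
237 = 3*76 + 9
76 = 8*9 + 4
9 = 2*4 + 1
4 = 4*1 + 0
Since gcd(615561255, 5692893901) = 1, back-substitute to write 1 as a combination:
1 = 9 − 2·4
1 = −2·76 + 17·9
1 = 17·237 − 53·76
1 = −53·9082 + 2031·237
1 = 2031·245451 − 54890·9082
1 = −54890·1972690 + 441151·245451
1 = 441151·4190831 − 937192·1972690
1 = −937192·152842606 + 34180063·4190831
1 = 34180063·615561255 − 137657444·152842606
1 = −137657444·5692893901 + 1273097059·615561255
So 615561255·1273097059 ≡ 1 (mod 5692893901).

1273097059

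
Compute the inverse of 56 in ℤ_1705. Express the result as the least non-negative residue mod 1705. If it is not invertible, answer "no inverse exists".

1431

gcd(1705, 56) by repeated division:
1705 = 30×56 + 25
56 = 2×25 + 6
25 = 4×6 + 1
6 = 6×1 + 0
Since gcd(56, 1705) = 1, back-substitute to write 1 as a combination:
1 = 25 − 4·6
1 = −4·56 + 9·25
1 = 9·1705 − 274·56
Thus 56·(-274) ≡ 1 (mod 1705); reducing, -274 mod 1705 = 1431.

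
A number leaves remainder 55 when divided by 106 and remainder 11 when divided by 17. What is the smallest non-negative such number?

691

Write x = 55 + 106·k. Then 106·k ≡ 11 − 55 ≡ 7 (mod 17).
Need 106⁻¹ mod 17. Extended Euclid on (17, 4):
17 = 4*4 + 1
4 = 4*1 + 0
Back-substitute:
1 = 17 − 4·4
106⁻¹ ≡ 13 (mod 17), so k ≡ 13·7 ≡ 6 (mod 17).
x = 55 + 106·6 = 691.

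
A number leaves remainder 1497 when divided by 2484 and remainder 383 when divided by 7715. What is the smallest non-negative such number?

16865373

Write x = 1497 + 2484·k. Then 2484·k ≡ 383 − 1497 ≡ 6601 (mod 7715).
Need 2484⁻¹ mod 7715. Extended Euclid on (7715, 2484):
7715 = 3×2484 + 263
2484 = 9×263 + 117
263 = 2×117 + 29
117 = 4×29 + 1
29 = 29×1 + 0
Back-substitute:
1 = 117 − 4·29
1 = −4·263 + 9·117
1 = 9·2484 − 85·263
1 = −85·7715 + 264·2484
2484⁻¹ ≡ 264 (mod 7715), so k ≡ 264·6601 ≡ 6789 (mod 7715).
x = 1497 + 2484·6789 = 16865373.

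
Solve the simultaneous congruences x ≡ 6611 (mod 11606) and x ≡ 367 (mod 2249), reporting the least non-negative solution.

Write x = 6611 + 11606·k. Then 11606·k ≡ 367 − 6611 ≡ 503 (mod 2249).
Need 11606⁻¹ mod 2249. Extended Euclid on (2249, 361):
2249 = 6*361 + 83
361 = 4*83 + 29
83 = 2*29 + 25
29 = 1*25 + 4
25 = 6*4 + 1
4 = 4*1 + 0
Back-substitute:
1 = 25 − 6·4
1 = −6·29 + 7·25
1 = 7·83 − 20·29
1 = −20·361 + 87·83
1 = 87·2249 − 542·361
11606⁻¹ ≡ 1707 (mod 2249), so k ≡ 1707·503 ≡ 1752 (mod 2249).
x = 6611 + 11606·1752 = 20340323.

20340323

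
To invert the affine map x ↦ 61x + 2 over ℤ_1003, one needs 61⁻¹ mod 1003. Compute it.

148

Run Euclid on (1003, 61):
1003 = 16·61 + 27
61 = 2·27 + 7
27 = 3·7 + 6
7 = 1·6 + 1
6 = 6·1 + 0
gcd = 1, so the inverse exists. Back-substitute:
1 = 7 − 6
1 = −27 + 4·7
1 = 4·61 − 9·27
1 = −9·1003 + 148·61
So 61·148 ≡ 1 (mod 1003).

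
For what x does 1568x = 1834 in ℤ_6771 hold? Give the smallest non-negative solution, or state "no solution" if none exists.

908

First find gcd(1568, 6771):
6771 = 4*1568 + 499
1568 = 3*499 + 71
499 = 7*71 + 2
71 = 35*2 + 1
2 = 2*1 + 0
gcd = 1, so a unique solution mod 6771 exists.
Back-substitute for the Bézout coefficients:
1 = 71 − 35·2
1 = −35·499 + 246·71
1 = 246·1568 − 773·499
1 = −773·6771 + 3338·1568
So 1568·(3338) ≡ 1 (mod 6771), giving 1568⁻¹ ≡ 3338.
x ≡ 1568⁻¹·1834 ≡ 3338·1834 ≡ 908 (mod 6771).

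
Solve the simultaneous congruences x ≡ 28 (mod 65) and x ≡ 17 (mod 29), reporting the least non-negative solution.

1003

Write x = 28 + 65·k. Then 65·k ≡ 17 − 28 ≡ 18 (mod 29).
Need 65⁻¹ mod 29. Extended Euclid on (29, 7):
29 = 4×7 + 1
7 = 7×1 + 0
Back-substitute:
1 = 29 − 4·7
65⁻¹ ≡ 25 (mod 29), so k ≡ 25·18 ≡ 15 (mod 29).
x = 28 + 65·15 = 1003.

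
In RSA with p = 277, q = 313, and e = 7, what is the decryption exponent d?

φ(n) = (p−1)(q−1) = 276·312 = 86112.
Need d with 7·d ≡ 1 (mod 86112). Apply the extended Euclidean algorithm:
86112 = 12301*7 + 5
7 = 1*5 + 2
5 = 2*2 + 1
2 = 2*1 + 0
Back-substitute:
1 = 5 − 2·2
1 = −2·7 + 3·5
1 = 3·86112 − 36905·7
So 7·(-36905) ≡ 1 (mod 86112), hence d ≡ -36905 ≡ 49207 (mod 86112).

49207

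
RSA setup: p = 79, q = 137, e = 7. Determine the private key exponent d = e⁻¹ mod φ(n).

φ(n) = (p−1)(q−1) = 78·136 = 10608.
Need d with 7·d ≡ 1 (mod 10608). Apply the extended Euclidean algorithm:
10608 = 1515*7 + 3
7 = 2*3 + 1
3 = 3*1 + 0
Back-substitute:
1 = 7 − 2·3
1 = −2·10608 + 3031·7
So 7·3031 ≡ 1 (mod 10608), hence d = 3031.

3031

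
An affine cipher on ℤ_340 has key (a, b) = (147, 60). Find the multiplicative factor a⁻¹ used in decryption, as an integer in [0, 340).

gcd(340, 147) by repeated division:
340 = 2·147 + 46
147 = 3·46 + 9
46 = 5·9 + 1
9 = 9·1 + 0
gcd = 1, so the inverse exists. Back-substitute:
1 = 46 − 5·9
1 = −5·147 + 16·46
1 = 16·340 − 37·147
Thus 147·(-37) ≡ 1 (mod 340); reducing, -37 mod 340 = 303.

303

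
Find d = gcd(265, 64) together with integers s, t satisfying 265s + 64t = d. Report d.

Apply Euclid's algorithm to 265 and 64:
265 = 4×64 + 9
64 = 7×9 + 1
9 = 9×1 + 0
gcd(265, 64) = 1.
Back-substituting:
1 = 64 − 7·9
1 = −7·265 + 29·64
So 1 = (-7)·265 + (29)·64.

1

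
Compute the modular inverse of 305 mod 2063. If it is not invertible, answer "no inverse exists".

gcd(2063, 305) by repeated division:
2063 = 6×305 + 233
305 = 1×233 + 72
233 = 3×72 + 17
72 = 4×17 + 4
17 = 4×4 + 1
4 = 4×1 + 0
gcd = 1, so the inverse exists. Back-substitute:
1 = 17 − 4·4
1 = −4·72 + 17·17
1 = 17·233 − 55·72
1 = −55·305 + 72·233
1 = 72·2063 − 487·305
Hence 305⁻¹ ≡ -487 ≡ 1576 (mod 2063).

1576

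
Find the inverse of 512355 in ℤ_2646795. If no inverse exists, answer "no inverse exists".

Compute gcd(512355, 2646795):
2646795 = 5·512355 + 85020
512355 = 6·85020 + 2235
85020 = 38·2235 + 90
2235 = 24·90 + 75
90 = 1·75 + 15
75 = 5·15 + 0
Since gcd = 15 > 1, 512355 is not a unit mod 2646795.

no inverse exists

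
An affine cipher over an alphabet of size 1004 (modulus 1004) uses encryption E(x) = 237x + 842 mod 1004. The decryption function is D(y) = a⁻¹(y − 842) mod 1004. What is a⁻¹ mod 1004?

Extended Euclidean algorithm:
1004 = 4·237 + 56
237 = 4·56 + 13
56 = 4·13 + 4
13 = 3·4 + 1
4 = 4·1 + 0
Since gcd(237, 1004) = 1, back-substitute to write 1 as a combination:
1 = 13 − 3·4
1 = −3·56 + 13·13
1 = 13·237 − 55·56
1 = −55·1004 + 233·237
So 237·233 ≡ 1 (mod 1004).

233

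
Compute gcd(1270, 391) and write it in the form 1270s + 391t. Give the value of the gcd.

1

Apply Euclid's algorithm to 1270 and 391:
1270 = 3*391 + 97
391 = 4*97 + 3
97 = 32*3 + 1
3 = 3*1 + 0
gcd(1270, 391) = 1.
Working backward:
1 = 97 − 32·3
1 = −32·391 + 129·97
1 = 129·1270 − 419·391
So 1 = (129)·1270 + (-419)·391.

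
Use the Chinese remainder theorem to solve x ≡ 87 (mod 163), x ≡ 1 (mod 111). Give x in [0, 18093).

Write x = 87 + 163·k. Then 163·k ≡ 1 − 87 ≡ 25 (mod 111).
Need 163⁻¹ mod 111. Extended Euclid on (111, 52):
111 = 2·52 + 7
52 = 7·7 + 3
7 = 2·3 + 1
3 = 3·1 + 0
Back-substitute:
1 = 7 − 2·3
1 = −2·52 + 15·7
1 = 15·111 − 32·52
163⁻¹ ≡ 79 (mod 111), so k ≡ 79·25 ≡ 88 (mod 111).
x = 87 + 163·88 = 14431.

14431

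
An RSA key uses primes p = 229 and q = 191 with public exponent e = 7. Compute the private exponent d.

φ(n) = (p−1)(q−1) = 228·190 = 43320.
Need d with 7·d ≡ 1 (mod 43320). Apply the extended Euclidean algorithm:
43320 = 6188·7 + 4
7 = 1·4 + 3
4 = 1·3 + 1
3 = 3·1 + 0
Back-substitute:
1 = 4 − 3
1 = −7 + 2·4
1 = 2·43320 − 12377·7
So 7·(-12377) ≡ 1 (mod 43320), hence d ≡ -12377 ≡ 30943 (mod 43320).

30943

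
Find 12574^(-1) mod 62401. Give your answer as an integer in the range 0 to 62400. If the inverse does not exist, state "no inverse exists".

44173

Apply the Euclidean algorithm to 62401 and 12574:
62401 = 4×12574 + 12105
12574 = 1×12105 + 469
12105 = 25×469 + 380
469 = 1×380 + 89
380 = 4×89 + 24
89 = 3×24 + 17
24 = 1×17 + 7
17 = 2×7 + 3
7 = 2×3 + 1
3 = 3×1 + 0
The gcd is 1. Working backward:
1 = 7 − 2·3
1 = −2·17 + 5·7
1 = 5·24 − 7·17
1 = −7·89 + 26·24
1 = 26·380 − 111·89
1 = −111·469 + 137·380
1 = 137·12105 − 3536·469
1 = −3536·12574 + 3673·12105
1 = 3673·62401 − 18228·12574
Thus 12574·(-18228) ≡ 1 (mod 62401); reducing, -18228 mod 62401 = 44173.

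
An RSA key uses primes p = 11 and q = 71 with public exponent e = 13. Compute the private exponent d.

377

φ(n) = (p−1)(q−1) = 10·70 = 700.
Need d with 13·d ≡ 1 (mod 700). Apply the extended Euclidean algorithm:
700 = 53×13 + 11
13 = 1×11 + 2
11 = 5×2 + 1
2 = 2×1 + 0
Back-substitute:
1 = 11 − 5·2
1 = −5·13 + 6·11
1 = 6·700 − 323·13
So 13·(-323) ≡ 1 (mod 700), hence d ≡ -323 ≡ 377 (mod 700).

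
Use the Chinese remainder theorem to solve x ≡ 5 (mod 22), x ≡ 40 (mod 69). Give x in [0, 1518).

Write x = 5 + 22·k. Then 22·k ≡ 40 − 5 ≡ 35 (mod 69).
Need 22⁻¹ mod 69. Extended Euclid on (69, 22):
69 = 3×22 + 3
22 = 7×3 + 1
3 = 3×1 + 0
Back-substitute:
1 = 22 − 7·3
1 = −7·69 + 22·22
22⁻¹ ≡ 22 (mod 69), so k ≡ 22·35 ≡ 11 (mod 69).
x = 5 + 22·11 = 247.

247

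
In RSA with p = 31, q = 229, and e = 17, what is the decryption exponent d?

5633

φ(n) = (p−1)(q−1) = 30·228 = 6840.
Need d with 17·d ≡ 1 (mod 6840). Apply the extended Euclidean algorithm:
6840 = 402·17 + 6
17 = 2·6 + 5
6 = 1·5 + 1
5 = 5·1 + 0
Back-substitute:
1 = 6 − 5
1 = −17 + 3·6
1 = 3·6840 − 1207·17
So 17·(-1207) ≡ 1 (mod 6840), hence d ≡ -1207 ≡ 5633 (mod 6840).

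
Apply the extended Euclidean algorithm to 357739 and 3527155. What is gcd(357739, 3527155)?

Euclidean algorithm:
3527155 = 9*357739 + 307504
357739 = 1*307504 + 50235
307504 = 6*50235 + 6094
50235 = 8*6094 + 1483
6094 = 4*1483 + 162
1483 = 9*162 + 25
162 = 6*25 + 12
25 = 2*12 + 1
12 = 12*1 + 0
gcd(357739, 3527155) = 1.
Back-substituting:
1 = 25 − 2·12
1 = −2·162 + 13·25
1 = 13·1483 − 119·162
1 = −119·6094 + 489·1483
1 = 489·50235 − 4031·6094
1 = −4031·307504 + 24675·50235
1 = 24675·357739 − 28706·307504
1 = −28706·3527155 + 283029·357739
So 1 = (-28706)·3527155 + (283029)·357739.

1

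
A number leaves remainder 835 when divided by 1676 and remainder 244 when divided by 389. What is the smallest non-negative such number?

530451

Write x = 835 + 1676·k. Then 1676·k ≡ 244 − 835 ≡ 187 (mod 389).
Need 1676⁻¹ mod 389. Extended Euclid on (389, 120):
389 = 3*120 + 29
120 = 4*29 + 4
29 = 7*4 + 1
4 = 4*1 + 0
Back-substitute:
1 = 29 − 7·4
1 = −7·120 + 29·29
1 = 29·389 − 94·120
1676⁻¹ ≡ 295 (mod 389), so k ≡ 295·187 ≡ 316 (mod 389).
x = 835 + 1676·316 = 530451.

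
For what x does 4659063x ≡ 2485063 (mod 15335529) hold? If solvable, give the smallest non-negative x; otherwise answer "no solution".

no solution

gcd(4659063, 15335529):
15335529 = 3*4659063 + 1358340
4659063 = 3*1358340 + 584043
1358340 = 2*584043 + 190254
584043 = 3*190254 + 13281
190254 = 14*13281 + 4320
13281 = 3*4320 + 321
4320 = 13*321 + 147
321 = 2*147 + 27
147 = 5*27 + 12
27 = 2*12 + 3
12 = 4*3 + 0
gcd = 3, but 3 ∤ 2485063, so the congruence has no solution.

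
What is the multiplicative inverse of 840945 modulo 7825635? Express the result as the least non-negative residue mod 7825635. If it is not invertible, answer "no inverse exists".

no inverse exists

Euclidean algorithm on 7825635, 840945:
7825635 = 9*840945 + 257130
840945 = 3*257130 + 69555
257130 = 3*69555 + 48465
69555 = 1*48465 + 21090
48465 = 2*21090 + 6285
21090 = 3*6285 + 2235
6285 = 2*2235 + 1815
2235 = 1*1815 + 420
1815 = 4*420 + 135
420 = 3*135 + 15
135 = 9*15 + 0
The gcd is 15, not 1, hence no inverse exists.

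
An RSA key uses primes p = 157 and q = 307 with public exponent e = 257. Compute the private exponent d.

φ(n) = (p−1)(q−1) = 156·306 = 47736.
Need d with 257·d ≡ 1 (mod 47736). Apply the extended Euclidean algorithm:
47736 = 185×257 + 191
257 = 1×191 + 66
191 = 2×66 + 59
66 = 1×59 + 7
59 = 8×7 + 3
7 = 2×3 + 1
3 = 3×1 + 0
Back-substitute:
1 = 7 − 2·3
1 = −2·59 + 17·7
1 = 17·66 − 19·59
1 = −19·191 + 55·66
1 = 55·257 − 74·191
1 = −74·47736 + 13745·257
So 257·13745 ≡ 1 (mod 47736), hence d = 13745.

13745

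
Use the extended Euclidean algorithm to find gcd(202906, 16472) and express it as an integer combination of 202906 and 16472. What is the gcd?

Repeated division:
202906 = 12·16472 + 5242
16472 = 3·5242 + 746
5242 = 7·746 + 20
746 = 37·20 + 6
20 = 3·6 + 2
6 = 3·2 + 0
gcd(202906, 16472) = 2.
Express as a combination:
2 = 20 − 3·6
2 = −3·746 + 112·20
2 = 112·5242 − 787·746
2 = −787·16472 + 2473·5242
2 = 2473·202906 − 30463·16472
So 2 = (2473)·202906 + (-30463)·16472.

2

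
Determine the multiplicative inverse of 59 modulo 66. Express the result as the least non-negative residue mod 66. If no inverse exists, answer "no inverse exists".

47

Extended Euclidean algorithm:
66 = 1×59 + 7
59 = 8×7 + 3
7 = 2×3 + 1
3 = 3×1 + 0
The gcd is 1. Working backward:
1 = 7 − 2·3
1 = −2·59 + 17·7
1 = 17·66 − 19·59
Hence 59⁻¹ ≡ -19 ≡ 47 (mod 66).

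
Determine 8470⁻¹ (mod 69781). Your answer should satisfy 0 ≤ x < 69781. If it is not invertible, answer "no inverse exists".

22236

gcd(69781, 8470) by repeated division:
69781 = 8*8470 + 2021
8470 = 4*2021 + 386
2021 = 5*386 + 91
386 = 4*91 + 22
91 = 4*22 + 3
22 = 7*3 + 1
3 = 3*1 + 0
gcd = 1, so the inverse exists. Back-substitute:
1 = 22 − 7·3
1 = −7·91 + 29·22
1 = 29·386 − 123·91
1 = −123·2021 + 644·386
1 = 644·8470 − 2699·2021
1 = −2699·69781 + 22236·8470
So 8470·22236 ≡ 1 (mod 69781).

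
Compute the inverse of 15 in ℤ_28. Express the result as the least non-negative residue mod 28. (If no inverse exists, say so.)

15

gcd(28, 15) by repeated division:
28 = 1·15 + 13
15 = 1·13 + 2
13 = 6·2 + 1
2 = 2·1 + 0
gcd = 1, so the inverse exists. Back-substitute:
1 = 13 − 6·2
1 = −6·15 + 7·13
1 = 7·28 − 13·15
Thus 15·(-13) ≡ 1 (mod 28); reducing, -13 mod 28 = 15.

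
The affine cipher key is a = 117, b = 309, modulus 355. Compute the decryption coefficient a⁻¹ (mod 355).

88

Extended Euclidean algorithm:
355 = 3·117 + 4
117 = 29·4 + 1
4 = 4·1 + 0
The gcd is 1. Working backward:
1 = 117 − 29·4
1 = −29·355 + 88·117
So 117·88 ≡ 1 (mod 355).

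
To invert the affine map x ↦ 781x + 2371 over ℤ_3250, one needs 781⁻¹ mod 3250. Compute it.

gcd(3250, 781) by repeated division:
3250 = 4*781 + 126
781 = 6*126 + 25
126 = 5*25 + 1
25 = 25*1 + 0
gcd = 1, so the inverse exists. Back-substitute:
1 = 126 − 5·25
1 = −5·781 + 31·126
1 = 31·3250 − 129·781
Thus 781·(-129) ≡ 1 (mod 3250); reducing, -129 mod 3250 = 3121.

3121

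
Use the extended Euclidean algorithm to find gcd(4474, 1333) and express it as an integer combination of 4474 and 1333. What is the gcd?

Euclidean algorithm:
4474 = 3·1333 + 475
1333 = 2·475 + 383
475 = 1·383 + 92
383 = 4·92 + 15
92 = 6·15 + 2
15 = 7·2 + 1
2 = 2·1 + 0
gcd(4474, 1333) = 1.
Working backward:
1 = 15 − 7·2
1 = −7·92 + 43·15
1 = 43·383 − 179·92
1 = −179·475 + 222·383
1 = 222·1333 − 623·475
1 = −623·4474 + 2091·1333
So 1 = (-623)·4474 + (2091)·1333.

1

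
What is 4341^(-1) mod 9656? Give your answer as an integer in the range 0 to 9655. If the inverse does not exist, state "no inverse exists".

4253

gcd(9656, 4341) by repeated division:
9656 = 2*4341 + 974
4341 = 4*974 + 445
974 = 2*445 + 84
445 = 5*84 + 25
84 = 3*25 + 9
25 = 2*9 + 7
9 = 1*7 + 2
7 = 3*2 + 1
2 = 2*1 + 0
Since gcd(4341, 9656) = 1, back-substitute to write 1 as a combination:
1 = 7 − 3·2
1 = −3·9 + 4·7
1 = 4·25 − 11·9
1 = −11·84 + 37·25
1 = 37·445 − 196·84
1 = −196·974 + 429·445
1 = 429·4341 − 1912·974
1 = −1912·9656 + 4253·4341
So 4341·4253 ≡ 1 (mod 9656).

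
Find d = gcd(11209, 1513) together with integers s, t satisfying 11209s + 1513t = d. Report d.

Apply Euclid's algorithm to 11209 and 1513:
11209 = 7×1513 + 618
1513 = 2×618 + 277
618 = 2×277 + 64
277 = 4×64 + 21
64 = 3×21 + 1
21 = 21×1 + 0
gcd(11209, 1513) = 1.
Express as a combination:
1 = 64 − 3·21
1 = −3·277 + 13·64
1 = 13·618 − 29·277
1 = −29·1513 + 71·618
1 = 71·11209 − 526·1513
So 1 = (71)·11209 + (-526)·1513.

1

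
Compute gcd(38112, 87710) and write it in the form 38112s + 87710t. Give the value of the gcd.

2

Apply Euclid's algorithm to 87710 and 38112:
87710 = 2*38112 + 11486
38112 = 3*11486 + 3654
11486 = 3*3654 + 524
3654 = 6*524 + 510
524 = 1*510 + 14
510 = 36*14 + 6
14 = 2*6 + 2
6 = 3*2 + 0
gcd(38112, 87710) = 2.
Working backward:
2 = 14 − 2·6
2 = −2·510 + 73·14
2 = 73·524 − 75·510
2 = −75·3654 + 523·524
2 = 523·11486 − 1644·3654
2 = −1644·38112 + 5455·11486
2 = 5455·87710 − 12554·38112
So 2 = (5455)·87710 + (-12554)·38112.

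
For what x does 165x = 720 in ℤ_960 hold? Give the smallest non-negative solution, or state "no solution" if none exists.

First find gcd(165, 960):
960 = 5·165 + 135
165 = 1·135 + 30
135 = 4·30 + 15
30 = 2·15 + 0
gcd = 15 and 15 | 720, so solutions exist. Divide through by 15: 11x ≡ 48 (mod 64).
Now find 11⁻¹ mod 64:
64 = 5·11 + 9
11 = 1·9 + 2
9 = 4·2 + 1
2 = 2·1 + 0
Back-substitute:
1 = 9 − 4·2
1 = −4·11 + 5·9
1 = 5·64 − 29·11
So 11·(-29) ≡ 1 (mod 64), i.e. 11⁻¹ ≡ 35.
Then x ≡ 35·48 ≡ 16 (mod 64); the smallest non-negative solution is x = 16.

16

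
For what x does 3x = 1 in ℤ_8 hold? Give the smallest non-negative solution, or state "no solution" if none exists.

3

First find gcd(3, 8):
8 = 2*3 + 2
3 = 1*2 + 1
2 = 2*1 + 0
gcd = 1, so a unique solution mod 8 exists.
Back-substitute for the Bézout coefficients:
1 = 3 − 2
1 = −8 + 3·3
So 3·(3) ≡ 1 (mod 8), giving 3⁻¹ ≡ 3.
x ≡ 3⁻¹·1 ≡ 3·1 ≡ 3 (mod 8).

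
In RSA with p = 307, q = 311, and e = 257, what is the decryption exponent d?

7013

φ(n) = (p−1)(q−1) = 306·310 = 94860.
Need d with 257·d ≡ 1 (mod 94860). Apply the extended Euclidean algorithm:
94860 = 369*257 + 27
257 = 9*27 + 14
27 = 1*14 + 13
14 = 1*13 + 1
13 = 13*1 + 0
Back-substitute:
1 = 14 − 13
1 = −27 + 2·14
1 = 2·257 − 19·27
1 = −19·94860 + 7013·257
So 257·7013 ≡ 1 (mod 94860), hence d = 7013.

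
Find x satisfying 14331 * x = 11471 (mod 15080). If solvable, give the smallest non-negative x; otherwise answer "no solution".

5461

First find gcd(14331, 15080):
15080 = 1·14331 + 749
14331 = 19·749 + 100
749 = 7·100 + 49
100 = 2·49 + 2
49 = 24·2 + 1
2 = 2·1 + 0
gcd = 1, so a unique solution mod 15080 exists.
Back-substitute for the Bézout coefficients:
1 = 49 − 24·2
1 = −24·100 + 49·49
1 = 49·749 − 367·100
1 = −367·14331 + 7022·749
1 = 7022·15080 − 7389·14331
So 14331·(-7389) ≡ 1 (mod 15080), giving 14331⁻¹ ≡ 7691.
x ≡ 14331⁻¹·11471 ≡ 7691·11471 ≡ 5461 (mod 15080).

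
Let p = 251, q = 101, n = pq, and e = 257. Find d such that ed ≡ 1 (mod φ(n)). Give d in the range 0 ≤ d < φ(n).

φ(n) = (p−1)(q−1) = 250·100 = 25000.
Need d with 257·d ≡ 1 (mod 25000). Apply the extended Euclidean algorithm:
25000 = 97×257 + 71
257 = 3×71 + 44
71 = 1×44 + 27
44 = 1×27 + 17
27 = 1×17 + 10
17 = 1×10 + 7
10 = 1×7 + 3
7 = 2×3 + 1
3 = 3×1 + 0
Back-substitute:
1 = 7 − 2·3
1 = −2·10 + 3·7
1 = 3·17 − 5·10
1 = −5·27 + 8·17
1 = 8·44 − 13·27
1 = −13·71 + 21·44
1 = 21·257 − 76·71
1 = −76·25000 + 7393·257
So 257·7393 ≡ 1 (mod 25000), hence d = 7393.

7393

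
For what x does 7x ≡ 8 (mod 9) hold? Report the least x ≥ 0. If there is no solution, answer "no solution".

First find gcd(7, 9):
9 = 1*7 + 2
7 = 3*2 + 1
2 = 2*1 + 0
gcd = 1, so a unique solution mod 9 exists.
Back-substitute for the Bézout coefficients:
1 = 7 − 3·2
1 = −3·9 + 4·7
So 7·(4) ≡ 1 (mod 9), giving 7⁻¹ ≡ 4.
x ≡ 7⁻¹·8 ≡ 4·8 ≡ 5 (mod 9).

5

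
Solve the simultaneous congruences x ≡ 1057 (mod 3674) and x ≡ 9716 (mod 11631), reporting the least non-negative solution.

6720803

Write x = 1057 + 3674·k. Then 3674·k ≡ 9716 − 1057 ≡ 8659 (mod 11631).
Need 3674⁻¹ mod 11631. Extended Euclid on (11631, 3674):
11631 = 3·3674 + 609
3674 = 6·609 + 20
609 = 30·20 + 9
20 = 2·9 + 2
9 = 4·2 + 1
2 = 2·1 + 0
Back-substitute:
1 = 9 − 4·2
1 = −4·20 + 9·9
1 = 9·609 − 274·20
1 = −274·3674 + 1653·609
1 = 1653·11631 − 5233·3674
3674⁻¹ ≡ 6398 (mod 11631), so k ≡ 6398·8659 ≡ 1829 (mod 11631).
x = 1057 + 3674·1829 = 6720803.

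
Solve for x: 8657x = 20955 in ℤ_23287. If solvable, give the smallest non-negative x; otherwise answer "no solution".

1455

First find gcd(8657, 23287):
23287 = 2×8657 + 5973
8657 = 1×5973 + 2684
5973 = 2×2684 + 605
2684 = 4×605 + 264
605 = 2×264 + 77
264 = 3×77 + 33
77 = 2×33 + 11
33 = 3×11 + 0
gcd = 11 and 11 | 20955, so solutions exist. Divide through by 11: 787x ≡ 1905 (mod 2117).
Now find 787⁻¹ mod 2117:
2117 = 2×787 + 543
787 = 1×543 + 244
543 = 2×244 + 55
244 = 4×55 + 24
55 = 2×24 + 7
24 = 3×7 + 3
7 = 2×3 + 1
3 = 3×1 + 0
Back-substitute:
1 = 7 − 2·3
1 = −2·24 + 7·7
1 = 7·55 − 16·24
1 = −16·244 + 71·55
1 = 71·543 − 158·244
1 = −158·787 + 229·543
1 = 229·2117 − 616·787
So 787·(-616) ≡ 1 (mod 2117), i.e. 787⁻¹ ≡ 1501.
Then x ≡ 1501·1905 ≡ 1455 (mod 2117); the smallest non-negative solution is x = 1455.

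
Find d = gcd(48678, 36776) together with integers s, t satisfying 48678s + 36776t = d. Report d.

Euclidean algorithm:
48678 = 1×36776 + 11902
36776 = 3×11902 + 1070
11902 = 11×1070 + 132
1070 = 8×132 + 14
132 = 9×14 + 6
14 = 2×6 + 2
6 = 3×2 + 0
gcd(48678, 36776) = 2.
Back-substituting:
2 = 14 − 2·6
2 = −2·132 + 19·14
2 = 19·1070 − 154·132
2 = −154·11902 + 1713·1070
2 = 1713·36776 − 5293·11902
2 = −5293·48678 + 7006·36776
So 2 = (-5293)·48678 + (7006)·36776.

2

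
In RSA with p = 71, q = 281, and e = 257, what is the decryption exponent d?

2593

φ(n) = (p−1)(q−1) = 70·280 = 19600.
Need d with 257·d ≡ 1 (mod 19600). Apply the extended Euclidean algorithm:
19600 = 76×257 + 68
257 = 3×68 + 53
68 = 1×53 + 15
53 = 3×15 + 8
15 = 1×8 + 7
8 = 1×7 + 1
7 = 7×1 + 0
Back-substitute:
1 = 8 − 7
1 = −15 + 2·8
1 = 2·53 − 7·15
1 = −7·68 + 9·53
1 = 9·257 − 34·68
1 = −34·19600 + 2593·257
So 257·2593 ≡ 1 (mod 19600), hence d = 2593.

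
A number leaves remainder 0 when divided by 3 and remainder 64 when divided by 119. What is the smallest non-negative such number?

Write x = 0 + 3·k. Then 3·k ≡ 64 − 0 ≡ 64 (mod 119).
Need 3⁻¹ mod 119. Extended Euclid on (119, 3):
119 = 39·3 + 2
3 = 1·2 + 1
2 = 2·1 + 0
Back-substitute:
1 = 3 − 2
1 = −119 + 40·3
3⁻¹ ≡ 40 (mod 119), so k ≡ 40·64 ≡ 61 (mod 119).
x = 0 + 3·61 = 183.

183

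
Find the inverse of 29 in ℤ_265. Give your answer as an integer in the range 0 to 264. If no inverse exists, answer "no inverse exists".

Extended Euclidean algorithm:
265 = 9·29 + 4
29 = 7·4 + 1
4 = 4·1 + 0
gcd = 1, so the inverse exists. Back-substitute:
1 = 29 − 7·4
1 = −7·265 + 64·29
So 29·64 ≡ 1 (mod 265).

64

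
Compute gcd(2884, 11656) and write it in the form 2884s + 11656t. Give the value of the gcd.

Apply Euclid's algorithm to 11656 and 2884:
11656 = 4·2884 + 120
2884 = 24·120 + 4
120 = 30·4 + 0
gcd(2884, 11656) = 4.
Express as a combination:
4 = 2884 − 24·120
4 = −24·11656 + 97·2884
So 4 = (-24)·11656 + (97)·2884.

4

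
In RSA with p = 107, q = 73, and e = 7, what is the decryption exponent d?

3271

φ(n) = (p−1)(q−1) = 106·72 = 7632.
Need d with 7·d ≡ 1 (mod 7632). Apply the extended Euclidean algorithm:
7632 = 1090·7 + 2
7 = 3·2 + 1
2 = 2·1 + 0
Back-substitute:
1 = 7 − 3·2
1 = −3·7632 + 3271·7
So 7·3271 ≡ 1 (mod 7632), hence d = 3271.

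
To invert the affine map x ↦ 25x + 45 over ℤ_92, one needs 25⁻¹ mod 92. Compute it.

Extended Euclidean algorithm:
92 = 3·25 + 17
25 = 1·17 + 8
17 = 2·8 + 1
8 = 8·1 + 0
The gcd is 1. Working backward:
1 = 17 − 2·8
1 = −2·25 + 3·17
1 = 3·92 − 11·25
So 25·(-11) ≡ 1 (mod 92), and -11 ≡ 81 (mod 92).

81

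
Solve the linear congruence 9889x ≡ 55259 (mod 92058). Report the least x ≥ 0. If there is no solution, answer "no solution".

First find gcd(9889, 92058):
92058 = 9*9889 + 3057
9889 = 3*3057 + 718
3057 = 4*718 + 185
718 = 3*185 + 163
185 = 1*163 + 22
163 = 7*22 + 9
22 = 2*9 + 4
9 = 2*4 + 1
4 = 4*1 + 0
gcd = 1, so a unique solution mod 92058 exists.
Back-substitute for the Bézout coefficients:
1 = 9 − 2·4
1 = −2·22 + 5·9
1 = 5·163 − 37·22
1 = −37·185 + 42·163
1 = 42·718 − 163·185
1 = −163·3057 + 694·718
1 = 694·9889 − 2245·3057
1 = −2245·92058 + 20899·9889
So 9889·(20899) ≡ 1 (mod 92058), giving 9889⁻¹ ≡ 20899.
x ≡ 9889⁻¹·55259 ≡ 20899·55259 ≡ 82289 (mod 92058).

82289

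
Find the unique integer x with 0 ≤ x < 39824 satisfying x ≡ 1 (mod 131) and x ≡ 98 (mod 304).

9826

Write x = 1 + 131·k. Then 131·k ≡ 98 − 1 ≡ 97 (mod 304).
Need 131⁻¹ mod 304. Extended Euclid on (304, 131):
304 = 2×131 + 42
131 = 3×42 + 5
42 = 8×5 + 2
5 = 2×2 + 1
2 = 2×1 + 0
Back-substitute:
1 = 5 − 2·2
1 = −2·42 + 17·5
1 = 17·131 − 53·42
1 = −53·304 + 123·131
131⁻¹ ≡ 123 (mod 304), so k ≡ 123·97 ≡ 75 (mod 304).
x = 1 + 131·75 = 9826.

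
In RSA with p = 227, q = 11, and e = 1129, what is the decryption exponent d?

1129

φ(n) = (p−1)(q−1) = 226·10 = 2260.
Need d with 1129·d ≡ 1 (mod 2260). Apply the extended Euclidean algorithm:
2260 = 2*1129 + 2
1129 = 564*2 + 1
2 = 2*1 + 0
Back-substitute:
1 = 1129 − 564·2
1 = −564·2260 + 1129·1129
So 1129·1129 ≡ 1 (mod 2260), hence d = 1129.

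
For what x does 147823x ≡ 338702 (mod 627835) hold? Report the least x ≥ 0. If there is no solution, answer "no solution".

First find gcd(147823, 627835):
627835 = 4·147823 + 36543
147823 = 4·36543 + 1651
36543 = 22·1651 + 221
1651 = 7·221 + 104
221 = 2·104 + 13
104 = 8·13 + 0
gcd = 13 and 13 | 338702, so solutions exist. Divide through by 13: 11371x ≡ 26054 (mod 48295).
Now find 11371⁻¹ mod 48295:
48295 = 4×11371 + 2811
11371 = 4×2811 + 127
2811 = 22×127 + 17
127 = 7×17 + 8
17 = 2×8 + 1
8 = 8×1 + 0
Back-substitute:
1 = 17 − 2·8
1 = −2·127 + 15·17
1 = 15·2811 − 332·127
1 = −332·11371 + 1343·2811
1 = 1343·48295 − 5704·11371
So 11371·(-5704) ≡ 1 (mod 48295), i.e. 11371⁻¹ ≡ 42591.
Then x ≡ 42591·26054 ≡ 39994 (mod 48295); the smallest non-negative solution is x = 39994.

39994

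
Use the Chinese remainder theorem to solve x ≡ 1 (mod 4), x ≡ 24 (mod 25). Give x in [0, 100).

49

Write x = 1 + 4·k. Then 4·k ≡ 24 − 1 ≡ 23 (mod 25).
Need 4⁻¹ mod 25. Extended Euclid on (25, 4):
25 = 6·4 + 1
4 = 4·1 + 0
Back-substitute:
1 = 25 − 6·4
4⁻¹ ≡ 19 (mod 25), so k ≡ 19·23 ≡ 12 (mod 25).
x = 1 + 4·12 = 49.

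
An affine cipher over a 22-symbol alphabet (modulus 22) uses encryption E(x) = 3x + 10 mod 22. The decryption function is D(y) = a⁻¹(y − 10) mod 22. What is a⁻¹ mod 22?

15

Apply the Euclidean algorithm to 22 and 3:
22 = 7×3 + 1
3 = 3×1 + 0
gcd = 1, so the inverse exists. Back-substitute:
1 = 22 − 7·3
Thus 3·(-7) ≡ 1 (mod 22); reducing, -7 mod 22 = 15.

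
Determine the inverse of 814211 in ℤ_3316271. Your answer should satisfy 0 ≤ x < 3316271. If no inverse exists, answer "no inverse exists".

Extended Euclidean algorithm:
3316271 = 4·814211 + 59427
814211 = 13·59427 + 41660
59427 = 1·41660 + 17767
41660 = 2·17767 + 6126
17767 = 2·6126 + 5515
6126 = 1·5515 + 611
5515 = 9·611 + 16
611 = 38·16 + 3
16 = 5·3 + 1
3 = 3·1 + 0
Since gcd(814211, 3316271) = 1, back-substitute to write 1 as a combination:
1 = 16 − 5·3
1 = −5·611 + 191·16
1 = 191·5515 − 1724·611
1 = −1724·6126 + 1915·5515
1 = 1915·17767 − 5554·6126
1 = −5554·41660 + 13023·17767
1 = 13023·59427 − 18577·41660
1 = −18577·814211 + 254524·59427
1 = 254524·3316271 − 1036673·814211
Thus 814211·(-1036673) ≡ 1 (mod 3316271); reducing, -1036673 mod 3316271 = 2279598.

2279598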